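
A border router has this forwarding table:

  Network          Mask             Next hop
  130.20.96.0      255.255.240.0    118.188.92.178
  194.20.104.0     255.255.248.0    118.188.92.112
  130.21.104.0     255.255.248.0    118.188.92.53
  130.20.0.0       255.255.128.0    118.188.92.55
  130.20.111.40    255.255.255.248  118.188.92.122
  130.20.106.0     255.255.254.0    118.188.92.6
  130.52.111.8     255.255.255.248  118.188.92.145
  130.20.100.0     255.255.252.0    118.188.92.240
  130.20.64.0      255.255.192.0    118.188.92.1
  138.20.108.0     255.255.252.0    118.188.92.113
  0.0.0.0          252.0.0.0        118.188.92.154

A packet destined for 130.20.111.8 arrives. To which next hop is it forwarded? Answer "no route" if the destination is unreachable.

Routes whose prefix contains 130.20.111.8:
  130.20.0.0/17 (130.20.0.0 - 130.20.127.255) -> 118.188.92.55
  130.20.64.0/18 (130.20.64.0 - 130.20.127.255) -> 118.188.92.1
  130.20.96.0/20 (130.20.96.0 - 130.20.111.255) -> 118.188.92.178
More-specific entries that do NOT match:
  130.20.111.40/29 (130.20.111.40 - 130.20.111.47) does not contain 130.20.111.8
  130.52.111.8/29 (130.52.111.8 - 130.52.111.15) does not contain 130.20.111.8
  130.20.106.0/23 (130.20.106.0 - 130.20.107.255) does not contain 130.20.111.8
  130.20.100.0/22 (130.20.100.0 - 130.20.103.255) does not contain 130.20.111.8
  138.20.108.0/22 (138.20.108.0 - 138.20.111.255) does not contain 130.20.111.8
  194.20.104.0/21 (194.20.104.0 - 194.20.111.255) does not contain 130.20.111.8
  130.21.104.0/21 (130.21.104.0 - 130.21.111.255) does not contain 130.20.111.8
Longest matching prefix is /20 -> next hop 118.188.92.178.

118.188.92.178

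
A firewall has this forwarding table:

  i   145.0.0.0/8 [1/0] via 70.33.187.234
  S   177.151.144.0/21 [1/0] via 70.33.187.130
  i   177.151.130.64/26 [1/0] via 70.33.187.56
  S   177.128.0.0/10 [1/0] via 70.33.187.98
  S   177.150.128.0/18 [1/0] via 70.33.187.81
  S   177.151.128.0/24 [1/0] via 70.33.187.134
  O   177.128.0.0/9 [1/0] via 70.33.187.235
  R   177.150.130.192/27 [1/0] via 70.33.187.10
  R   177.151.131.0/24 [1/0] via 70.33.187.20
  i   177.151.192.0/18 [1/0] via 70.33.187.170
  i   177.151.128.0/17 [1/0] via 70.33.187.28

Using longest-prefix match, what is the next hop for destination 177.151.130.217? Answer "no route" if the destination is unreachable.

70.33.187.28

Routes whose prefix contains 177.151.130.217:
  177.128.0.0/9 (177.128.0.0 - 177.255.255.255) -> 70.33.187.235
  177.128.0.0/10 (177.128.0.0 - 177.191.255.255) -> 70.33.187.98
  177.151.128.0/17 (177.151.128.0 - 177.151.255.255) -> 70.33.187.28
More-specific entries that do NOT match:
  177.150.130.192/27 (177.150.130.192 - 177.150.130.223) does not contain 177.151.130.217
  177.151.130.64/26 (177.151.130.64 - 177.151.130.127) does not contain 177.151.130.217
  177.151.128.0/24 (177.151.128.0 - 177.151.128.255) does not contain 177.151.130.217
  177.151.131.0/24 (177.151.131.0 - 177.151.131.255) does not contain 177.151.130.217
  177.151.144.0/21 (177.151.144.0 - 177.151.151.255) does not contain 177.151.130.217
  177.150.128.0/18 (177.150.128.0 - 177.150.191.255) does not contain 177.151.130.217
  177.151.192.0/18 (177.151.192.0 - 177.151.255.255) does not contain 177.151.130.217
Longest matching prefix is /17 -> next hop 70.33.187.28.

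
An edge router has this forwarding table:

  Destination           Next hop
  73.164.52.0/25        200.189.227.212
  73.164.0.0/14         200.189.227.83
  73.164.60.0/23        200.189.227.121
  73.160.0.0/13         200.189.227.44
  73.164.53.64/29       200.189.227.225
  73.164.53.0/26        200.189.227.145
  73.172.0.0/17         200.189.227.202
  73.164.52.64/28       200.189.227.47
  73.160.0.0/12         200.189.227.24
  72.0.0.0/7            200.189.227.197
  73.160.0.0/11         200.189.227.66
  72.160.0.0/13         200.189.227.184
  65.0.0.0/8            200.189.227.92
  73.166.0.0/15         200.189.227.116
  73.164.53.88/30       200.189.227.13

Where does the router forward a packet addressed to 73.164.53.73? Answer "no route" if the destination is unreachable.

Routes whose prefix contains 73.164.53.73:
  72.0.0.0/7 (72.0.0.0 - 73.255.255.255) -> 200.189.227.197
  73.160.0.0/11 (73.160.0.0 - 73.191.255.255) -> 200.189.227.66
  73.160.0.0/12 (73.160.0.0 - 73.175.255.255) -> 200.189.227.24
  73.160.0.0/13 (73.160.0.0 - 73.167.255.255) -> 200.189.227.44
  73.164.0.0/14 (73.164.0.0 - 73.167.255.255) -> 200.189.227.83
More-specific entries that do NOT match:
  73.164.53.88/30 (73.164.53.88 - 73.164.53.91) does not contain 73.164.53.73
  73.164.53.64/29 (73.164.53.64 - 73.164.53.71) does not contain 73.164.53.73
  73.164.52.64/28 (73.164.52.64 - 73.164.52.79) does not contain 73.164.53.73
  73.164.53.0/26 (73.164.53.0 - 73.164.53.63) does not contain 73.164.53.73
  73.164.52.0/25 (73.164.52.0 - 73.164.52.127) does not contain 73.164.53.73
  73.164.60.0/23 (73.164.60.0 - 73.164.61.255) does not contain 73.164.53.73
  73.172.0.0/17 (73.172.0.0 - 73.172.127.255) does not contain 73.164.53.73
  73.166.0.0/15 (73.166.0.0 - 73.167.255.255) does not contain 73.164.53.73
Longest matching prefix is /14 -> next hop 200.189.227.83.

200.189.227.83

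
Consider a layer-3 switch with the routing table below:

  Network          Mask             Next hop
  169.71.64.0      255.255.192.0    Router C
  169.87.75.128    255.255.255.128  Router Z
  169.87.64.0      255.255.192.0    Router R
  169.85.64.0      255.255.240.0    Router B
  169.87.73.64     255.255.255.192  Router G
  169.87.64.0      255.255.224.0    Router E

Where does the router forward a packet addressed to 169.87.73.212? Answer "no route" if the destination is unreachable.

Router E

Routes whose prefix contains 169.87.73.212:
  169.87.64.0/18 (169.87.64.0 - 169.87.127.255) -> Router R
  169.87.64.0/19 (169.87.64.0 - 169.87.95.255) -> Router E
More-specific entries that do NOT match:
  169.87.73.64/26 (169.87.73.64 - 169.87.73.127) does not contain 169.87.73.212
  169.87.75.128/25 (169.87.75.128 - 169.87.75.255) does not contain 169.87.73.212
  169.85.64.0/20 (169.85.64.0 - 169.85.79.255) does not contain 169.87.73.212
Longest matching prefix is /19 -> next hop Router E.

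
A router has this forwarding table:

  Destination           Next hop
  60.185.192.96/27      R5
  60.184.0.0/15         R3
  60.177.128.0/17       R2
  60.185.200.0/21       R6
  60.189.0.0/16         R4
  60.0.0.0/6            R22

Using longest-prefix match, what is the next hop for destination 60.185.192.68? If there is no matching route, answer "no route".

Routes whose prefix contains 60.185.192.68:
  60.0.0.0/6 (60.0.0.0 - 63.255.255.255) -> R22
  60.184.0.0/15 (60.184.0.0 - 60.185.255.255) -> R3
More-specific entries that do NOT match:
  60.185.192.96/27 (60.185.192.96 - 60.185.192.127) does not contain 60.185.192.68
  60.185.200.0/21 (60.185.200.0 - 60.185.207.255) does not contain 60.185.192.68
  60.177.128.0/17 (60.177.128.0 - 60.177.255.255) does not contain 60.185.192.68
  60.189.0.0/16 (60.189.0.0 - 60.189.255.255) does not contain 60.185.192.68
Longest matching prefix is /15 -> next hop R3.

R3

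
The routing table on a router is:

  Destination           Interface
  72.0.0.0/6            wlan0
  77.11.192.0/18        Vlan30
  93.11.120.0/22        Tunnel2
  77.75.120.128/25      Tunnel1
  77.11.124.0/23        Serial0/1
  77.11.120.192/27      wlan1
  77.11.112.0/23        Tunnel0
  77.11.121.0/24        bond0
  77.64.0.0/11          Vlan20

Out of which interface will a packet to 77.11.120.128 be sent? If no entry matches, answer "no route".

No entry's prefix contains 77.11.120.128; there is no default route.

no route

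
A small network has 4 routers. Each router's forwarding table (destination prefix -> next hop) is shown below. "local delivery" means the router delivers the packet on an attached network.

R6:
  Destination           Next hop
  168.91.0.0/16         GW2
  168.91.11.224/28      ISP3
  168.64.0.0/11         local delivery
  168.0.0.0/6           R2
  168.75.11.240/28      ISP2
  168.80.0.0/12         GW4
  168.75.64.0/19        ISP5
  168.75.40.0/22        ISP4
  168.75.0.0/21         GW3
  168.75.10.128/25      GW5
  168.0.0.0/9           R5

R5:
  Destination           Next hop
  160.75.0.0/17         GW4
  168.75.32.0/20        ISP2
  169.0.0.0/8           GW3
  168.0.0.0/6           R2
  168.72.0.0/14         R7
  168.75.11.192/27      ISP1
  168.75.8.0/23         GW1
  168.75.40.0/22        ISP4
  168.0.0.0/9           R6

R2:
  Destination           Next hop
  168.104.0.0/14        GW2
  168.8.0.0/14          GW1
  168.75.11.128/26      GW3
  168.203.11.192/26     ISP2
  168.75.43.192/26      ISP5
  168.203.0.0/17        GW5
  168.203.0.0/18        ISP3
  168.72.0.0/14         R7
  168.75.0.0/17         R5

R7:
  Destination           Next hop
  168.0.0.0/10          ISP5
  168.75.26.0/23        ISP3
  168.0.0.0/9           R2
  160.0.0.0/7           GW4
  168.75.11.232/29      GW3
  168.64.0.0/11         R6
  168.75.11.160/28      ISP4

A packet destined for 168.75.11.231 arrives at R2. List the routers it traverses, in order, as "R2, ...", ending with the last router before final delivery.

R2, R5, R7, R6

At R2: longest match for 168.75.11.231 is 168.75.0.0/17 -> R5
At R5: longest match for 168.75.11.231 is 168.72.0.0/14 -> R7
At R7: longest match for 168.75.11.231 is 168.64.0.0/11 -> R6
At R6: longest match for 168.75.11.231 is 168.64.0.0/11 -> local delivery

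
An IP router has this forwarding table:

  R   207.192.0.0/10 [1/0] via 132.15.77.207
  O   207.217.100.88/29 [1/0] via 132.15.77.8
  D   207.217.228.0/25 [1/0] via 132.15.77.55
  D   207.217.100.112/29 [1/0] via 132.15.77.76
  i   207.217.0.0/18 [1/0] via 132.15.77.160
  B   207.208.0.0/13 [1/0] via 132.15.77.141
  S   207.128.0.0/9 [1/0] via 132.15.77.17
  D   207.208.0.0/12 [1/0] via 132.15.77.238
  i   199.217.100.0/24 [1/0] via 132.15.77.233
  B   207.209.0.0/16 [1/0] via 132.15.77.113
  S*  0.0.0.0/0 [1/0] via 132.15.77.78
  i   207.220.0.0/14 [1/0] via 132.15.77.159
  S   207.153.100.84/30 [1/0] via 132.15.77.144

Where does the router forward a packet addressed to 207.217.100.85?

132.15.77.238

Routes whose prefix contains 207.217.100.85:
  0.0.0.0/0 (default, matches everything) -> 132.15.77.78
  207.128.0.0/9 (207.128.0.0 - 207.255.255.255) -> 132.15.77.17
  207.192.0.0/10 (207.192.0.0 - 207.255.255.255) -> 132.15.77.207
  207.208.0.0/12 (207.208.0.0 - 207.223.255.255) -> 132.15.77.238
More-specific entries that do NOT match:
  207.153.100.84/30 (207.153.100.84 - 207.153.100.87) does not contain 207.217.100.85
  207.217.100.88/29 (207.217.100.88 - 207.217.100.95) does not contain 207.217.100.85
  207.217.100.112/29 (207.217.100.112 - 207.217.100.119) does not contain 207.217.100.85
  207.217.228.0/25 (207.217.228.0 - 207.217.228.127) does not contain 207.217.100.85
  199.217.100.0/24 (199.217.100.0 - 199.217.100.255) does not contain 207.217.100.85
  207.217.0.0/18 (207.217.0.0 - 207.217.63.255) does not contain 207.217.100.85
  207.209.0.0/16 (207.209.0.0 - 207.209.255.255) does not contain 207.217.100.85
  207.220.0.0/14 (207.220.0.0 - 207.223.255.255) does not contain 207.217.100.85
  207.208.0.0/13 (207.208.0.0 - 207.215.255.255) does not contain 207.217.100.85
Longest matching prefix is /12 -> next hop 132.15.77.238.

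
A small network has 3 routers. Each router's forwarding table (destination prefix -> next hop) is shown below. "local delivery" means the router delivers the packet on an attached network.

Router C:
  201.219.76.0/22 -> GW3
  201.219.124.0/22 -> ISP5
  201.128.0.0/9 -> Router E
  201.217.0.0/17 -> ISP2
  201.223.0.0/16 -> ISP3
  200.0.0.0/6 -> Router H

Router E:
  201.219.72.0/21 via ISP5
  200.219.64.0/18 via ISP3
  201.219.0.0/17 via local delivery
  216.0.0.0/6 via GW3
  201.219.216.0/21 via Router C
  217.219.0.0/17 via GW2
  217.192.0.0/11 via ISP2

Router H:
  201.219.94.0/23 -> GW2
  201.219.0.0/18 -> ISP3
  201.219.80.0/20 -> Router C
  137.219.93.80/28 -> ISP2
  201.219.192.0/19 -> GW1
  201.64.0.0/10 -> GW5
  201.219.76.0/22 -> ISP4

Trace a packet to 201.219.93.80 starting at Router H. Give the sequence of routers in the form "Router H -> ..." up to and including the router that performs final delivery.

At Router H: longest match for 201.219.93.80 is 201.219.80.0/20 -> Router C
At Router C: longest match for 201.219.93.80 is 201.128.0.0/9 -> Router E
At Router E: longest match for 201.219.93.80 is 201.219.0.0/17 -> local delivery

Router H -> Router C -> Router E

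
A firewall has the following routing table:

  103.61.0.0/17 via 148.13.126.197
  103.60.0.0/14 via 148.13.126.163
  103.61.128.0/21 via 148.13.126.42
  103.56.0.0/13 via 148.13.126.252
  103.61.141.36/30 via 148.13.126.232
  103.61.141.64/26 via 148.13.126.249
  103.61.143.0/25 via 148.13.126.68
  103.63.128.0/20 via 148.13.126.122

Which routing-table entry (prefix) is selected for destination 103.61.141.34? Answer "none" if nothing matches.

Entries matching 103.61.141.34:
  103.56.0.0/13 (103.56.0.0 - 103.63.255.255)
  103.60.0.0/14 (103.60.0.0 - 103.63.255.255)
Most specific is 103.60.0.0/14.

103.60.0.0/14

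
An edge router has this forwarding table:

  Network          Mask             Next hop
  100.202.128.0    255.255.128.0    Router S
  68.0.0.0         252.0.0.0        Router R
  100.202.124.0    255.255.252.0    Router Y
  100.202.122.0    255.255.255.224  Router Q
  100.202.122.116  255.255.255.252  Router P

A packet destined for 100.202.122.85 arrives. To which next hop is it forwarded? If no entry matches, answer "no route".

No entry's prefix contains 100.202.122.85; there is no default route.

no route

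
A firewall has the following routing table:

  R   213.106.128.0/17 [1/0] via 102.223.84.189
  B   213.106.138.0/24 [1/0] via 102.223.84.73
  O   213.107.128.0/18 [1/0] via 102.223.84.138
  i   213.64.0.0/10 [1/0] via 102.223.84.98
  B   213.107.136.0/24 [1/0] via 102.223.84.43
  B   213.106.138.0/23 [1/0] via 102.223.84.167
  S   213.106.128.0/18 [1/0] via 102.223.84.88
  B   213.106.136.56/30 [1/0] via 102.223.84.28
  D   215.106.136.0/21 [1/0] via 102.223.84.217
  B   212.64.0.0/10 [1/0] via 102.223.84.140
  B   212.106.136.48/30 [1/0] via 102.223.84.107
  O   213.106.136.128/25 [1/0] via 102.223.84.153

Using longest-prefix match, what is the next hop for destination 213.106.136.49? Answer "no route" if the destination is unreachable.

Routes whose prefix contains 213.106.136.49:
  213.64.0.0/10 (213.64.0.0 - 213.127.255.255) -> 102.223.84.98
  213.106.128.0/17 (213.106.128.0 - 213.106.255.255) -> 102.223.84.189
  213.106.128.0/18 (213.106.128.0 - 213.106.191.255) -> 102.223.84.88
More-specific entries that do NOT match:
  213.106.136.56/30 (213.106.136.56 - 213.106.136.59) does not contain 213.106.136.49
  212.106.136.48/30 (212.106.136.48 - 212.106.136.51) does not contain 213.106.136.49
  213.106.136.128/25 (213.106.136.128 - 213.106.136.255) does not contain 213.106.136.49
  213.106.138.0/24 (213.106.138.0 - 213.106.138.255) does not contain 213.106.136.49
  213.107.136.0/24 (213.107.136.0 - 213.107.136.255) does not contain 213.106.136.49
  213.106.138.0/23 (213.106.138.0 - 213.106.139.255) does not contain 213.106.136.49
  215.106.136.0/21 (215.106.136.0 - 215.106.143.255) does not contain 213.106.136.49
Longest matching prefix is /18 -> next hop 102.223.84.88.

102.223.84.88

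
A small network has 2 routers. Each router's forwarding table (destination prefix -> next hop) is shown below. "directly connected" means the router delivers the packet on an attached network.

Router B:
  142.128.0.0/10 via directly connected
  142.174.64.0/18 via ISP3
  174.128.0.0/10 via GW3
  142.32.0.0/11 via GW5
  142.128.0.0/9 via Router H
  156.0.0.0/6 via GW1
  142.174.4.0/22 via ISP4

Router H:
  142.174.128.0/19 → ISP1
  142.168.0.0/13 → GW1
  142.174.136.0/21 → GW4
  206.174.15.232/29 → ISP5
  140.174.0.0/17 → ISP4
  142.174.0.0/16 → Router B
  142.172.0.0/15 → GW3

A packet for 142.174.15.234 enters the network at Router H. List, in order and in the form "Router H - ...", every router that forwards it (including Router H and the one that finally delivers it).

Router H - Router B

At Router H: longest match for 142.174.15.234 is 142.174.0.0/16 -> Router B
At Router B: longest match for 142.174.15.234 is 142.128.0.0/10 -> directly connected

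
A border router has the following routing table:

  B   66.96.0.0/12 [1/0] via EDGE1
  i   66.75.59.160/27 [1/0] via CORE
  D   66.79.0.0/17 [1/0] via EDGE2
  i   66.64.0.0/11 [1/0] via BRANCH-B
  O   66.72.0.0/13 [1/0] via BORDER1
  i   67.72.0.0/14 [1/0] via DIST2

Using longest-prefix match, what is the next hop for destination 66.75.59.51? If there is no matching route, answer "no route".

Routes whose prefix contains 66.75.59.51:
  66.64.0.0/11 (66.64.0.0 - 66.95.255.255) -> BRANCH-B
  66.72.0.0/13 (66.72.0.0 - 66.79.255.255) -> BORDER1
More-specific entries that do NOT match:
  66.75.59.160/27 (66.75.59.160 - 66.75.59.191) does not contain 66.75.59.51
  66.79.0.0/17 (66.79.0.0 - 66.79.127.255) does not contain 66.75.59.51
  67.72.0.0/14 (67.72.0.0 - 67.75.255.255) does not contain 66.75.59.51
Longest matching prefix is /13 -> next hop BORDER1.

BORDER1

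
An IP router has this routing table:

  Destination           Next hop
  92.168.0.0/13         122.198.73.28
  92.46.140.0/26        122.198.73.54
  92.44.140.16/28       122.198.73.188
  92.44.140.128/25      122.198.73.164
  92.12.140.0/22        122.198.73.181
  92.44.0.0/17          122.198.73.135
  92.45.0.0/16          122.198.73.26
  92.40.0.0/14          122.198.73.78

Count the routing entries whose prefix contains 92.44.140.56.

0

No listed prefix contains 92.44.140.56.
Total matching entries: 0.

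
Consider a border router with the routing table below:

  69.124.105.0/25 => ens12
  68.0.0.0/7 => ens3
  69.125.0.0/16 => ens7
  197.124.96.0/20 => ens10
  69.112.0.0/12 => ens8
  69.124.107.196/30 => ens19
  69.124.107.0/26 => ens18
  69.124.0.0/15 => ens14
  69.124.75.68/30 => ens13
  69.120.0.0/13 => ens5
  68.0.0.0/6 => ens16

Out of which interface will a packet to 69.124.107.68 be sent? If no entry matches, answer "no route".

Routes whose prefix contains 69.124.107.68:
  68.0.0.0/6 (68.0.0.0 - 71.255.255.255) -> ens16
  68.0.0.0/7 (68.0.0.0 - 69.255.255.255) -> ens3
  69.112.0.0/12 (69.112.0.0 - 69.127.255.255) -> ens8
  69.120.0.0/13 (69.120.0.0 - 69.127.255.255) -> ens5
  69.124.0.0/15 (69.124.0.0 - 69.125.255.255) -> ens14
More-specific entries that do NOT match:
  69.124.107.196/30 (69.124.107.196 - 69.124.107.199) does not contain 69.124.107.68
  69.124.75.68/30 (69.124.75.68 - 69.124.75.71) does not contain 69.124.107.68
  69.124.107.0/26 (69.124.107.0 - 69.124.107.63) does not contain 69.124.107.68
  69.124.105.0/25 (69.124.105.0 - 69.124.105.127) does not contain 69.124.107.68
  197.124.96.0/20 (197.124.96.0 - 197.124.111.255) does not contain 69.124.107.68
  69.125.0.0/16 (69.125.0.0 - 69.125.255.255) does not contain 69.124.107.68
Longest matching prefix is /15 -> interface ens14.

ens14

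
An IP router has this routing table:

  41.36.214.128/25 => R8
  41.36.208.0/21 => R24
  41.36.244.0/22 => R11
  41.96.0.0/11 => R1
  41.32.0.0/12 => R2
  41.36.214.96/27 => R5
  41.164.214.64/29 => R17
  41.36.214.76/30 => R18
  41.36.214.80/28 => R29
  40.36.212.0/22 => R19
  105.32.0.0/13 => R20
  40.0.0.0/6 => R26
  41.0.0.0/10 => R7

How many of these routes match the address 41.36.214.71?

4

Prefixes containing 41.36.214.71:
  40.0.0.0/6 (40.0.0.0 - 43.255.255.255)
  41.0.0.0/10 (41.0.0.0 - 41.63.255.255)
  41.32.0.0/12 (41.32.0.0 - 41.47.255.255)
  41.36.208.0/21 (41.36.208.0 - 41.36.215.255)
Total matching entries: 4.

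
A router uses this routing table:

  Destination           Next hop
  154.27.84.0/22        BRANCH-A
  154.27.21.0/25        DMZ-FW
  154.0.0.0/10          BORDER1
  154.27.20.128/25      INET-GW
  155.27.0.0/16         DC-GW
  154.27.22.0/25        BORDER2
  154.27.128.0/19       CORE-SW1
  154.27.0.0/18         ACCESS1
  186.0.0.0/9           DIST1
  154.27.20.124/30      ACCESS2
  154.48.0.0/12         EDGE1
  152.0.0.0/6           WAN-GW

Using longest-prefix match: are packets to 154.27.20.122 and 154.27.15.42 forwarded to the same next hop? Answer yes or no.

yes

154.27.20.122: longest match 154.27.0.0/18 -> ACCESS1
154.27.15.42: longest match 154.27.0.0/18 -> ACCESS1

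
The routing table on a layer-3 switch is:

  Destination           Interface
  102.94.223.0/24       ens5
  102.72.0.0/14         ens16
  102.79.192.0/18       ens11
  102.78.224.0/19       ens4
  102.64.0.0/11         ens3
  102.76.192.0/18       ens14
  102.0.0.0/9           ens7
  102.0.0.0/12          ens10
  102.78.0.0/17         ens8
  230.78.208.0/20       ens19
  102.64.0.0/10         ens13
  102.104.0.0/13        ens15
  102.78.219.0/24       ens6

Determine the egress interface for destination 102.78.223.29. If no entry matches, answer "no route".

ens3

Routes whose prefix contains 102.78.223.29:
  102.0.0.0/9 (102.0.0.0 - 102.127.255.255) -> ens7
  102.64.0.0/10 (102.64.0.0 - 102.127.255.255) -> ens13
  102.64.0.0/11 (102.64.0.0 - 102.95.255.255) -> ens3
More-specific entries that do NOT match:
  102.94.223.0/24 (102.94.223.0 - 102.94.223.255) does not contain 102.78.223.29
  102.78.219.0/24 (102.78.219.0 - 102.78.219.255) does not contain 102.78.223.29
  230.78.208.0/20 (230.78.208.0 - 230.78.223.255) does not contain 102.78.223.29
  102.78.224.0/19 (102.78.224.0 - 102.78.255.255) does not contain 102.78.223.29
  102.79.192.0/18 (102.79.192.0 - 102.79.255.255) does not contain 102.78.223.29
  102.76.192.0/18 (102.76.192.0 - 102.76.255.255) does not contain 102.78.223.29
  102.78.0.0/17 (102.78.0.0 - 102.78.127.255) does not contain 102.78.223.29
  102.72.0.0/14 (102.72.0.0 - 102.75.255.255) does not contain 102.78.223.29
  102.104.0.0/13 (102.104.0.0 - 102.111.255.255) does not contain 102.78.223.29
  102.0.0.0/12 (102.0.0.0 - 102.15.255.255) does not contain 102.78.223.29
Longest matching prefix is /11 -> interface ens3.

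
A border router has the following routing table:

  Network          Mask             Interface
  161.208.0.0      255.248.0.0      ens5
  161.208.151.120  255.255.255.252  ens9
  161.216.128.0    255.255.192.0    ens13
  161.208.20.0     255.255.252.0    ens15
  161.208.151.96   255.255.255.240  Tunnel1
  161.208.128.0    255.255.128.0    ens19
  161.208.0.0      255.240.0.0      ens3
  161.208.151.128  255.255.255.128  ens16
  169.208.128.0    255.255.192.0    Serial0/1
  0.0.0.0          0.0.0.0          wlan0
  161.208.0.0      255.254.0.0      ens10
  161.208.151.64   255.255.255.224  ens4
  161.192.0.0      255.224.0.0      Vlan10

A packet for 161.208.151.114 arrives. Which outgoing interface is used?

Routes whose prefix contains 161.208.151.114:
  0.0.0.0/0 (default, matches everything) -> wlan0
  161.192.0.0/11 (161.192.0.0 - 161.223.255.255) -> Vlan10
  161.208.0.0/12 (161.208.0.0 - 161.223.255.255) -> ens3
  161.208.0.0/13 (161.208.0.0 - 161.215.255.255) -> ens5
  161.208.0.0/15 (161.208.0.0 - 161.209.255.255) -> ens10
  161.208.128.0/17 (161.208.128.0 - 161.208.255.255) -> ens19
More-specific entries that do NOT match:
  161.208.151.120/30 (161.208.151.120 - 161.208.151.123) does not contain 161.208.151.114
  161.208.151.96/28 (161.208.151.96 - 161.208.151.111) does not contain 161.208.151.114
  161.208.151.64/27 (161.208.151.64 - 161.208.151.95) does not contain 161.208.151.114
  161.208.151.128/25 (161.208.151.128 - 161.208.151.255) does not contain 161.208.151.114
  161.208.20.0/22 (161.208.20.0 - 161.208.23.255) does not contain 161.208.151.114
  161.216.128.0/18 (161.216.128.0 - 161.216.191.255) does not contain 161.208.151.114
  169.208.128.0/18 (169.208.128.0 - 169.208.191.255) does not contain 161.208.151.114
Longest matching prefix is /17 -> interface ens19.

ens19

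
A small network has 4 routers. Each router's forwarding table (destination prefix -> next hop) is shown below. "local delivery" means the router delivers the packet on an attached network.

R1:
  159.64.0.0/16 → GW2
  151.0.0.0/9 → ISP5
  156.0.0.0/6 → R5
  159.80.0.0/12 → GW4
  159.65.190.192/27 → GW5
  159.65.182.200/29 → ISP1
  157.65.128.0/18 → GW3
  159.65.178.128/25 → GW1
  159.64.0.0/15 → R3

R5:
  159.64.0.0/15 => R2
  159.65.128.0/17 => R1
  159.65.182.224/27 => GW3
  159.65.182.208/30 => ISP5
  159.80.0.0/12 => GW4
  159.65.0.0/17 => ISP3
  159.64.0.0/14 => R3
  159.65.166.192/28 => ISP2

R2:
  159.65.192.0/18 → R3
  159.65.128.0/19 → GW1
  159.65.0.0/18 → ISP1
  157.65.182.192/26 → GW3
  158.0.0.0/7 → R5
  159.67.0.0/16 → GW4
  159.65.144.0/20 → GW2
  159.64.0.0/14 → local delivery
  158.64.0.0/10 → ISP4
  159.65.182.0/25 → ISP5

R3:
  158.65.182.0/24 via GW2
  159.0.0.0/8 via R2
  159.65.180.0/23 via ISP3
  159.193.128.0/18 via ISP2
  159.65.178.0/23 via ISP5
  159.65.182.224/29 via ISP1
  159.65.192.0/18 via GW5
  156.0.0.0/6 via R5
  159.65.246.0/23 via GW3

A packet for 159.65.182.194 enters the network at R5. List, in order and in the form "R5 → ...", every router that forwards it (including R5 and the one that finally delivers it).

R5 → R1 → R3 → R2

At R5: longest match for 159.65.182.194 is 159.65.128.0/17 -> R1
At R1: longest match for 159.65.182.194 is 159.64.0.0/15 -> R3
At R3: longest match for 159.65.182.194 is 159.0.0.0/8 -> R2
At R2: longest match for 159.65.182.194 is 159.64.0.0/14 -> local delivery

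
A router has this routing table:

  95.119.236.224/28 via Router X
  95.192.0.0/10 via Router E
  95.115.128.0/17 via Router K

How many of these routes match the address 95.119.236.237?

1

Prefixes containing 95.119.236.237:
  95.119.236.224/28 (95.119.236.224 - 95.119.236.239)
Total matching entries: 1.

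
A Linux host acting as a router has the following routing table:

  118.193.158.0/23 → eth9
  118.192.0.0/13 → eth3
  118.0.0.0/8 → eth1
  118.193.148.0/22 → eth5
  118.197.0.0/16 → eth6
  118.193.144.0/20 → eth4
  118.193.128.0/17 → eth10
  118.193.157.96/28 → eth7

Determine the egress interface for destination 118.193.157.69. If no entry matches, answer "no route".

eth4

Routes whose prefix contains 118.193.157.69:
  118.0.0.0/8 (118.0.0.0 - 118.255.255.255) -> eth1
  118.192.0.0/13 (118.192.0.0 - 118.199.255.255) -> eth3
  118.193.128.0/17 (118.193.128.0 - 118.193.255.255) -> eth10
  118.193.144.0/20 (118.193.144.0 - 118.193.159.255) -> eth4
More-specific entries that do NOT match:
  118.193.157.96/28 (118.193.157.96 - 118.193.157.111) does not contain 118.193.157.69
  118.193.158.0/23 (118.193.158.0 - 118.193.159.255) does not contain 118.193.157.69
  118.193.148.0/22 (118.193.148.0 - 118.193.151.255) does not contain 118.193.157.69
Longest matching prefix is /20 -> interface eth4.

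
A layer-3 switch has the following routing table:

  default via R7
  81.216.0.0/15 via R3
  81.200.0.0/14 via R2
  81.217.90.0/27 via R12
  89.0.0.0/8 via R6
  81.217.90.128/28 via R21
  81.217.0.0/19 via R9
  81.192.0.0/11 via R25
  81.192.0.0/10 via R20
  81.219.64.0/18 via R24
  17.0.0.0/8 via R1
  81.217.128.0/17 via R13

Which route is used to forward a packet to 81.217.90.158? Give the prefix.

Entries matching 81.217.90.158:
  0.0.0.0/0 (default, matches everything)
  81.192.0.0/10 (81.192.0.0 - 81.255.255.255)
  81.192.0.0/11 (81.192.0.0 - 81.223.255.255)
  81.216.0.0/15 (81.216.0.0 - 81.217.255.255)
Most specific is 81.216.0.0/15.

81.216.0.0/15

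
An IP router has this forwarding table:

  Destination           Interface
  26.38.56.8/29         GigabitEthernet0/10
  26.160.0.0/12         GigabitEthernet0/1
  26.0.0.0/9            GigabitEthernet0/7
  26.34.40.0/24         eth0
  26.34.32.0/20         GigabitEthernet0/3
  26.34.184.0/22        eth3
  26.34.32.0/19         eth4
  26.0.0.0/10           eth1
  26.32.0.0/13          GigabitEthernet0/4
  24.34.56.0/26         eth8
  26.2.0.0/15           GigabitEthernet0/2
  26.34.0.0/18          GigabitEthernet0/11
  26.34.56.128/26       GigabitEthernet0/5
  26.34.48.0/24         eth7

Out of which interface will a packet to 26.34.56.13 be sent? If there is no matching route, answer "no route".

Routes whose prefix contains 26.34.56.13:
  26.0.0.0/9 (26.0.0.0 - 26.127.255.255) -> GigabitEthernet0/7
  26.0.0.0/10 (26.0.0.0 - 26.63.255.255) -> eth1
  26.32.0.0/13 (26.32.0.0 - 26.39.255.255) -> GigabitEthernet0/4
  26.34.0.0/18 (26.34.0.0 - 26.34.63.255) -> GigabitEthernet0/11
  26.34.32.0/19 (26.34.32.0 - 26.34.63.255) -> eth4
More-specific entries that do NOT match:
  26.38.56.8/29 (26.38.56.8 - 26.38.56.15) does not contain 26.34.56.13
  24.34.56.0/26 (24.34.56.0 - 24.34.56.63) does not contain 26.34.56.13
  26.34.56.128/26 (26.34.56.128 - 26.34.56.191) does not contain 26.34.56.13
  26.34.40.0/24 (26.34.40.0 - 26.34.40.255) does not contain 26.34.56.13
  26.34.48.0/24 (26.34.48.0 - 26.34.48.255) does not contain 26.34.56.13
  26.34.184.0/22 (26.34.184.0 - 26.34.187.255) does not contain 26.34.56.13
  26.34.32.0/20 (26.34.32.0 - 26.34.47.255) does not contain 26.34.56.13
Longest matching prefix is /19 -> interface eth4.

eth4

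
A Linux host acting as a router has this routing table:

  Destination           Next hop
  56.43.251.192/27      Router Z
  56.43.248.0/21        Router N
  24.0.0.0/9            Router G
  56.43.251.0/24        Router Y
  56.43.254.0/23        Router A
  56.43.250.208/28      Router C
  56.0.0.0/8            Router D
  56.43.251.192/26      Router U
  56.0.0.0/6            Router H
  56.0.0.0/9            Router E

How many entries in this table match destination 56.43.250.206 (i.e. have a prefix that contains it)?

4

Prefixes containing 56.43.250.206:
  56.0.0.0/6 (56.0.0.0 - 59.255.255.255)
  56.0.0.0/8 (56.0.0.0 - 56.255.255.255)
  56.0.0.0/9 (56.0.0.0 - 56.127.255.255)
  56.43.248.0/21 (56.43.248.0 - 56.43.255.255)
Total matching entries: 4.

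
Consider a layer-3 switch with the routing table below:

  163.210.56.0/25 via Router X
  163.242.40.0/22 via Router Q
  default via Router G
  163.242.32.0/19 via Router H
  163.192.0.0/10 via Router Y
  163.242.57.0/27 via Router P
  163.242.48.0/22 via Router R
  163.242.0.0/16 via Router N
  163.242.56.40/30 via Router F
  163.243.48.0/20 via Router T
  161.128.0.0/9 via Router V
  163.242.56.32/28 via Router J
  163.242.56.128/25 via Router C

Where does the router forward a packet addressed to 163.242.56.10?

Routes whose prefix contains 163.242.56.10:
  0.0.0.0/0 (default, matches everything) -> Router G
  163.192.0.0/10 (163.192.0.0 - 163.255.255.255) -> Router Y
  163.242.0.0/16 (163.242.0.0 - 163.242.255.255) -> Router N
  163.242.32.0/19 (163.242.32.0 - 163.242.63.255) -> Router H
More-specific entries that do NOT match:
  163.242.56.40/30 (163.242.56.40 - 163.242.56.43) does not contain 163.242.56.10
  163.242.56.32/28 (163.242.56.32 - 163.242.56.47) does not contain 163.242.56.10
  163.242.57.0/27 (163.242.57.0 - 163.242.57.31) does not contain 163.242.56.10
  163.210.56.0/25 (163.210.56.0 - 163.210.56.127) does not contain 163.242.56.10
  163.242.56.128/25 (163.242.56.128 - 163.242.56.255) does not contain 163.242.56.10
  163.242.40.0/22 (163.242.40.0 - 163.242.43.255) does not contain 163.242.56.10
  163.242.48.0/22 (163.242.48.0 - 163.242.51.255) does not contain 163.242.56.10
  163.243.48.0/20 (163.243.48.0 - 163.243.63.255) does not contain 163.242.56.10
Longest matching prefix is /19 -> next hop Router H.

Router H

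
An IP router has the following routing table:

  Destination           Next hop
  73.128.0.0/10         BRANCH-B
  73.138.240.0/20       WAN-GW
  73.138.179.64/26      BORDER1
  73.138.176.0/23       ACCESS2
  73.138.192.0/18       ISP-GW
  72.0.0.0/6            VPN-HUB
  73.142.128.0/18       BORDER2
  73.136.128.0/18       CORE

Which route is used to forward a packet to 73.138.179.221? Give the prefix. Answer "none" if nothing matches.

Entries matching 73.138.179.221:
  72.0.0.0/6 (72.0.0.0 - 75.255.255.255)
  73.128.0.0/10 (73.128.0.0 - 73.191.255.255)
Most specific is 73.128.0.0/10.

73.128.0.0/10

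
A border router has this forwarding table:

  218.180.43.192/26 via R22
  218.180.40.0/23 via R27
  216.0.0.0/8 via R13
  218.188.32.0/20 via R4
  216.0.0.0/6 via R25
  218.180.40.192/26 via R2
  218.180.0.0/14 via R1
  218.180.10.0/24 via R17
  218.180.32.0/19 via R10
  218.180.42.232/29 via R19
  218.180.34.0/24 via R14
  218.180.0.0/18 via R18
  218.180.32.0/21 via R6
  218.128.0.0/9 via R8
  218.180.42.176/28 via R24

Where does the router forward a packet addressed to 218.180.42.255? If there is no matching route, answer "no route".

Routes whose prefix contains 218.180.42.255:
  216.0.0.0/6 (216.0.0.0 - 219.255.255.255) -> R25
  218.128.0.0/9 (218.128.0.0 - 218.255.255.255) -> R8
  218.180.0.0/14 (218.180.0.0 - 218.183.255.255) -> R1
  218.180.0.0/18 (218.180.0.0 - 218.180.63.255) -> R18
  218.180.32.0/19 (218.180.32.0 - 218.180.63.255) -> R10
More-specific entries that do NOT match:
  218.180.42.232/29 (218.180.42.232 - 218.180.42.239) does not contain 218.180.42.255
  218.180.42.176/28 (218.180.42.176 - 218.180.42.191) does not contain 218.180.42.255
  218.180.43.192/26 (218.180.43.192 - 218.180.43.255) does not contain 218.180.42.255
  218.180.40.192/26 (218.180.40.192 - 218.180.40.255) does not contain 218.180.42.255
  218.180.10.0/24 (218.180.10.0 - 218.180.10.255) does not contain 218.180.42.255
  218.180.34.0/24 (218.180.34.0 - 218.180.34.255) does not contain 218.180.42.255
  218.180.40.0/23 (218.180.40.0 - 218.180.41.255) does not contain 218.180.42.255
  218.180.32.0/21 (218.180.32.0 - 218.180.39.255) does not contain 218.180.42.255
  218.188.32.0/20 (218.188.32.0 - 218.188.47.255) does not contain 218.180.42.255
Longest matching prefix is /19 -> next hop R10.

R10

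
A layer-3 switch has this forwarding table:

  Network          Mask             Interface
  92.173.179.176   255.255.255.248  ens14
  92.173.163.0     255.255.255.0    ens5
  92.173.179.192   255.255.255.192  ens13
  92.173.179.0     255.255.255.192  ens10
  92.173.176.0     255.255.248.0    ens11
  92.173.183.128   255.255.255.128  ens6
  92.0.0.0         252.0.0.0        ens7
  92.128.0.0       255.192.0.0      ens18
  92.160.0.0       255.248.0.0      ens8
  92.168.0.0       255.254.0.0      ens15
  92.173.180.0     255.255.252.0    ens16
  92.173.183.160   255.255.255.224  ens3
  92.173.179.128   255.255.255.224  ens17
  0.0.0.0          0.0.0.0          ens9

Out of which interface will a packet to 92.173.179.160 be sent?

Routes whose prefix contains 92.173.179.160:
  0.0.0.0/0 (default, matches everything) -> ens9
  92.0.0.0/6 (92.0.0.0 - 95.255.255.255) -> ens7
  92.128.0.0/10 (92.128.0.0 - 92.191.255.255) -> ens18
  92.173.176.0/21 (92.173.176.0 - 92.173.183.255) -> ens11
More-specific entries that do NOT match:
  92.173.179.176/29 (92.173.179.176 - 92.173.179.183) does not contain 92.173.179.160
  92.173.183.160/27 (92.173.183.160 - 92.173.183.191) does not contain 92.173.179.160
  92.173.179.128/27 (92.173.179.128 - 92.173.179.159) does not contain 92.173.179.160
  92.173.179.192/26 (92.173.179.192 - 92.173.179.255) does not contain 92.173.179.160
  92.173.179.0/26 (92.173.179.0 - 92.173.179.63) does not contain 92.173.179.160
  92.173.183.128/25 (92.173.183.128 - 92.173.183.255) does not contain 92.173.179.160
  92.173.163.0/24 (92.173.163.0 - 92.173.163.255) does not contain 92.173.179.160
  92.173.180.0/22 (92.173.180.0 - 92.173.183.255) does not contain 92.173.179.160
Longest matching prefix is /21 -> interface ens11.

ens11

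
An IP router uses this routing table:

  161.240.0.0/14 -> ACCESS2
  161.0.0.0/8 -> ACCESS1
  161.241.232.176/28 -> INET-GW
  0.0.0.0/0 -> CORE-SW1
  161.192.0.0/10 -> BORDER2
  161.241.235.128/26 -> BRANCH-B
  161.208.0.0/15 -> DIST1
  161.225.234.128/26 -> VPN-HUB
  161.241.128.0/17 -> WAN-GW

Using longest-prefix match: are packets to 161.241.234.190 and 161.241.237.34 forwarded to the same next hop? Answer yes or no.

161.241.234.190: longest match 161.241.128.0/17 -> WAN-GW
161.241.237.34: longest match 161.241.128.0/17 -> WAN-GW

yes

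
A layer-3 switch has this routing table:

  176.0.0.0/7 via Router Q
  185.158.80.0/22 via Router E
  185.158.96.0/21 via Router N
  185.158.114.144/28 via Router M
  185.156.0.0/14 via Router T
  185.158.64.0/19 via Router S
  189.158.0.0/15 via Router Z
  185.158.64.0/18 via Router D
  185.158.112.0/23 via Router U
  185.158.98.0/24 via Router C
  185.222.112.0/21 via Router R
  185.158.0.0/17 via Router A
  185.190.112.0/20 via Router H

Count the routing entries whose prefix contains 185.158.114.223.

Prefixes containing 185.158.114.223:
  185.156.0.0/14 (185.156.0.0 - 185.159.255.255)
  185.158.0.0/17 (185.158.0.0 - 185.158.127.255)
  185.158.64.0/18 (185.158.64.0 - 185.158.127.255)
Total matching entries: 3.

3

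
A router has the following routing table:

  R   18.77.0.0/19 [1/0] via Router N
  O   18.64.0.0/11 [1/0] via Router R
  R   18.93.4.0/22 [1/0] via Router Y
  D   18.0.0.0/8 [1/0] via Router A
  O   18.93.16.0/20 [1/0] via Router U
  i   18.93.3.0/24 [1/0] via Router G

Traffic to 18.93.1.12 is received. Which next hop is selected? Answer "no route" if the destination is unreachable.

Router R

Routes whose prefix contains 18.93.1.12:
  18.0.0.0/8 (18.0.0.0 - 18.255.255.255) -> Router A
  18.64.0.0/11 (18.64.0.0 - 18.95.255.255) -> Router R
More-specific entries that do NOT match:
  18.93.3.0/24 (18.93.3.0 - 18.93.3.255) does not contain 18.93.1.12
  18.93.4.0/22 (18.93.4.0 - 18.93.7.255) does not contain 18.93.1.12
  18.93.16.0/20 (18.93.16.0 - 18.93.31.255) does not contain 18.93.1.12
  18.77.0.0/19 (18.77.0.0 - 18.77.31.255) does not contain 18.93.1.12
Longest matching prefix is /11 -> next hop Router R.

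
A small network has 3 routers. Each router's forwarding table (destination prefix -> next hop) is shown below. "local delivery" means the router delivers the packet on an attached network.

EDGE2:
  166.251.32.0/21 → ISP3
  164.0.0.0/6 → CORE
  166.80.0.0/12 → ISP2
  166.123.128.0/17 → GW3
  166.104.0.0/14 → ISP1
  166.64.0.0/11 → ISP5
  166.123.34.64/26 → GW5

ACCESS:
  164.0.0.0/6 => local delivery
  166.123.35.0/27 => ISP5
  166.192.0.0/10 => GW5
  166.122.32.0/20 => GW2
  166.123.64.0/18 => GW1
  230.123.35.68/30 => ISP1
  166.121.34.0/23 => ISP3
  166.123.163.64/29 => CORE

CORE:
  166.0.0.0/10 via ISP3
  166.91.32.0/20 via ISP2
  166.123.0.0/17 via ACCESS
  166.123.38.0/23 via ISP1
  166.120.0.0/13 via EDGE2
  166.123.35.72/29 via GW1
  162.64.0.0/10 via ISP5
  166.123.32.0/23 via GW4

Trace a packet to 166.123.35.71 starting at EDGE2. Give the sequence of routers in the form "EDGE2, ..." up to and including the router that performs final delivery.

At EDGE2: longest match for 166.123.35.71 is 164.0.0.0/6 -> CORE
At CORE: longest match for 166.123.35.71 is 166.123.0.0/17 -> ACCESS
At ACCESS: longest match for 166.123.35.71 is 164.0.0.0/6 -> local delivery

EDGE2, CORE, ACCESS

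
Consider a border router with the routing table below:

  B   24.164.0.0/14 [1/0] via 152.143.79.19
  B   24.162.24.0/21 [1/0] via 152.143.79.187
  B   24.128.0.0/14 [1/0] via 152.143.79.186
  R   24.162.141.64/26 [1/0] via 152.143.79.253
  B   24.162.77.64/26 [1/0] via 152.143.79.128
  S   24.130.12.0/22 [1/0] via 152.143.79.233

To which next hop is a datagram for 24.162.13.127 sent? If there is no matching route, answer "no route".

no route

No entry's prefix contains 24.162.13.127; there is no default route.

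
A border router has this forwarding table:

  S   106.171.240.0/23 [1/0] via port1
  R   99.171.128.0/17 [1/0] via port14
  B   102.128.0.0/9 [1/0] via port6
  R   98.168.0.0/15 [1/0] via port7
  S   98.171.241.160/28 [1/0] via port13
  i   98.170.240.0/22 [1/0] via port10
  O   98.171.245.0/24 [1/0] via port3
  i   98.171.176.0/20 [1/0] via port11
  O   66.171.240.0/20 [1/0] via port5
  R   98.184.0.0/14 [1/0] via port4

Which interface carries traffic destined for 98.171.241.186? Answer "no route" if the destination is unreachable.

no route

No entry's prefix contains 98.171.241.186; there is no default route.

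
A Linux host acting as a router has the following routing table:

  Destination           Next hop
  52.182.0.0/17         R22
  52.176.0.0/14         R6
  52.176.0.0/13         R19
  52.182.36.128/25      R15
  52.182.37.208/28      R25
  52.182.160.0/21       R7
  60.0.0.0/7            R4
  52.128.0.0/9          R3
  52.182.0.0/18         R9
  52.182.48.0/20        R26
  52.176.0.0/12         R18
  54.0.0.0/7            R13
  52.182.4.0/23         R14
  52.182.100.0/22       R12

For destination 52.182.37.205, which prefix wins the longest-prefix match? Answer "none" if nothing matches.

52.182.0.0/18

Entries matching 52.182.37.205:
  52.128.0.0/9 (52.128.0.0 - 52.255.255.255)
  52.176.0.0/12 (52.176.0.0 - 52.191.255.255)
  52.176.0.0/13 (52.176.0.0 - 52.183.255.255)
  52.182.0.0/17 (52.182.0.0 - 52.182.127.255)
  52.182.0.0/18 (52.182.0.0 - 52.182.63.255)
Most specific is 52.182.0.0/18.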